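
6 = 6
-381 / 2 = -190.50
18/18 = 1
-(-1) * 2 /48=1 /24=0.04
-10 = -10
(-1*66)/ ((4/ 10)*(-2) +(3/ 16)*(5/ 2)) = 10560/ 53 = 199.25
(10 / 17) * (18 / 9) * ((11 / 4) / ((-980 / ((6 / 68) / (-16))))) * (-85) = -165 / 106624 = -0.00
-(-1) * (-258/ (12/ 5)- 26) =-267/ 2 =-133.50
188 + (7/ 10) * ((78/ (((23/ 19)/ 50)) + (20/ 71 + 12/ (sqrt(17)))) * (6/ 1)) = 13732.71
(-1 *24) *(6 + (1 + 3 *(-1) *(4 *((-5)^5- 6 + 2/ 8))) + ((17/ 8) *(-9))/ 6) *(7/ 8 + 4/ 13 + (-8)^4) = -768481843965/ 208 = -3694624249.83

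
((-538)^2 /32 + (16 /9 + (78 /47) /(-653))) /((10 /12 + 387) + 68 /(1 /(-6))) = -19991405891 /44563332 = -448.61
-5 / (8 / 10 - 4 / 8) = -16.67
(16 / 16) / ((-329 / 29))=-29 / 329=-0.09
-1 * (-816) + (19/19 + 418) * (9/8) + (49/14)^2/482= 620527/482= 1287.40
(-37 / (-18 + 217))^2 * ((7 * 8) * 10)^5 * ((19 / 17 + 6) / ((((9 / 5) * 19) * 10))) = 4561408398131200000 / 115120107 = 39623038207.66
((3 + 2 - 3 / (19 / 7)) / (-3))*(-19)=74 / 3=24.67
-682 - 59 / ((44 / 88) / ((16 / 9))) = -8026 / 9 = -891.78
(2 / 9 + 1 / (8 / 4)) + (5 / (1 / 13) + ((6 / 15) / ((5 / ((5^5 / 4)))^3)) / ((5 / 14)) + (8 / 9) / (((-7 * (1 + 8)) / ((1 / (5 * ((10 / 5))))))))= 4272526.66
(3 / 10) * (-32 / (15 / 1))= -16 / 25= -0.64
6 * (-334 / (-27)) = 668 / 9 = 74.22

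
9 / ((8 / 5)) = 45 / 8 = 5.62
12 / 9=1.33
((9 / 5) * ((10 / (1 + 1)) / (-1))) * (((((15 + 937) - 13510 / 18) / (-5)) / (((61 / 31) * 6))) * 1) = 56203 / 1830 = 30.71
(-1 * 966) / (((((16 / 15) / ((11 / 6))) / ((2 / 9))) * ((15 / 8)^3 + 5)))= -113344 / 3561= -31.83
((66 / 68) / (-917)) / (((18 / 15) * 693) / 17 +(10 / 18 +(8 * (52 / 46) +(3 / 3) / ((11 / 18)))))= -375705 / 21352016714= -0.00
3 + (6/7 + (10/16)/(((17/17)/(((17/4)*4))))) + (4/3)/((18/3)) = 14.70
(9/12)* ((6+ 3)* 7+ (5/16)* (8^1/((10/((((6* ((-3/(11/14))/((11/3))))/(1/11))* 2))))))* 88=1890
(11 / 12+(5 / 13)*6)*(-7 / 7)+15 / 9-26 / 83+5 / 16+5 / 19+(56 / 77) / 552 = -322152109 / 248964144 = -1.29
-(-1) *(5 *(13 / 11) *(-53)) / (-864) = 3445 / 9504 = 0.36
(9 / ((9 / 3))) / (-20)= -3 / 20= -0.15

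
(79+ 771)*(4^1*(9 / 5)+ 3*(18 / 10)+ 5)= 14960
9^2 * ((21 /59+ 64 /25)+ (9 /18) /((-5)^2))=701541 /2950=237.81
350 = 350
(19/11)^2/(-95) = -19/605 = -0.03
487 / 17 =28.65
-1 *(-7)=7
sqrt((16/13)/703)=4*sqrt(9139)/9139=0.04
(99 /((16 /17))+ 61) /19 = 2659 /304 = 8.75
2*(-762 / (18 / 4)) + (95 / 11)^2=-95861 / 363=-264.08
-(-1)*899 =899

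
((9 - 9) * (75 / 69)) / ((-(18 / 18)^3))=0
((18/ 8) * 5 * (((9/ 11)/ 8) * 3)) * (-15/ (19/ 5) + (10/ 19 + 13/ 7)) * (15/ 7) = -236925/ 20482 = -11.57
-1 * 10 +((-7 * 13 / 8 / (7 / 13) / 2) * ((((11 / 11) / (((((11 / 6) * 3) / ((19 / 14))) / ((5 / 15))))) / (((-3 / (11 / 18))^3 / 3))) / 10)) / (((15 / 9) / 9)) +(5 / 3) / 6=-317131469 / 32659200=-9.71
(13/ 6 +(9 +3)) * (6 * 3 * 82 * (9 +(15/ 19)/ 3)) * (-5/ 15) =-1226720/ 19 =-64564.21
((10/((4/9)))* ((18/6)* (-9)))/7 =-86.79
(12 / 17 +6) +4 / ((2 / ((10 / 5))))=182 / 17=10.71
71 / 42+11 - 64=-2155 / 42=-51.31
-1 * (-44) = 44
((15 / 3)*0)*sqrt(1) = 0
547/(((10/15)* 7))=1641/14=117.21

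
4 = 4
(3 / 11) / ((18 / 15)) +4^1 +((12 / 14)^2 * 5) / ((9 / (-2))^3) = 365597 / 87318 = 4.19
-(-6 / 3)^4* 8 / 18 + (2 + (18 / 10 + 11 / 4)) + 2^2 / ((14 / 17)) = 5413 / 1260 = 4.30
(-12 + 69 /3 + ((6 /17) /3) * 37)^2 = 68121 /289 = 235.71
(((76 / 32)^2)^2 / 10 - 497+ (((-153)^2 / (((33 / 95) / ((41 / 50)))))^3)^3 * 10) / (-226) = -362528003753431099188672959131300548998447046987381105960519839 / 1705267770131200000000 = -212593007446296188786655400000000000000000.00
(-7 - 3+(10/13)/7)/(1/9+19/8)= -64800/16289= -3.98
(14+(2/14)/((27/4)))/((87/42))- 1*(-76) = 82.77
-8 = -8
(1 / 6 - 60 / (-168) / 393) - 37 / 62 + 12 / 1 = 1973539 / 170562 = 11.57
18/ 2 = 9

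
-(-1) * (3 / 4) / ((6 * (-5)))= -1 / 40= -0.02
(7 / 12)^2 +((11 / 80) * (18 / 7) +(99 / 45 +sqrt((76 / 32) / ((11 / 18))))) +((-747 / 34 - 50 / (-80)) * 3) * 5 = -5437081 / 17136 +3 * sqrt(209) / 22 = -315.32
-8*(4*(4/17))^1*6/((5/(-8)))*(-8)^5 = -201326592/85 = -2368548.14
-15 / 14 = -1.07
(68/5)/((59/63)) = 4284/295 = 14.52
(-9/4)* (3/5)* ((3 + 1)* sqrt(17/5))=-27* sqrt(85)/25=-9.96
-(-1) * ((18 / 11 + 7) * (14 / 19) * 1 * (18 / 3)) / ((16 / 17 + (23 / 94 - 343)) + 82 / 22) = -671160 / 5942891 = -0.11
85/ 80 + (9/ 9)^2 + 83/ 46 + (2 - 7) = -417/ 368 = -1.13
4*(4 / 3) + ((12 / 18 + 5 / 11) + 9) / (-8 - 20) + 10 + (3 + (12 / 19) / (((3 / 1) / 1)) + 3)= 185939 / 8778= 21.18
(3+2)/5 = 1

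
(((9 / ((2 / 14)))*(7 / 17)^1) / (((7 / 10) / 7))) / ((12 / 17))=735 / 2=367.50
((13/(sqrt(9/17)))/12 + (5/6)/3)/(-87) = -13 * sqrt(17)/3132-5/1566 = -0.02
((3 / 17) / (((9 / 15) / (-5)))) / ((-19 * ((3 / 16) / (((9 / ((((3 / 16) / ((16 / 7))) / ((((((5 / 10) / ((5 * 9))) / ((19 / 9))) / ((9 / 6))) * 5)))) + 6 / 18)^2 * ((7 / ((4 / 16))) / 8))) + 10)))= 9550600 / 1235233871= 0.01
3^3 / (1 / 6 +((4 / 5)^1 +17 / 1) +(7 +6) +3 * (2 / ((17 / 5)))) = 13770 / 16693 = 0.82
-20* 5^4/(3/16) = -200000/3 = -66666.67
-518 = -518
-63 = -63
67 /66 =1.02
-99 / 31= -3.19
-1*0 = 0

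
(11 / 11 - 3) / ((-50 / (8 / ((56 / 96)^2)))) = 1152 / 1225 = 0.94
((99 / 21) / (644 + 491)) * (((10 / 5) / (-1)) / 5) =-66 / 39725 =-0.00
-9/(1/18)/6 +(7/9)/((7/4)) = -239/9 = -26.56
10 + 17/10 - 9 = 27/10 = 2.70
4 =4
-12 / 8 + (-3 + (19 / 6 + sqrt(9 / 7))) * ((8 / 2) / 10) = -43 / 30 + 6 * sqrt(7) / 35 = -0.98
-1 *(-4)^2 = -16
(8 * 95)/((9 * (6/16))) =6080/27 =225.19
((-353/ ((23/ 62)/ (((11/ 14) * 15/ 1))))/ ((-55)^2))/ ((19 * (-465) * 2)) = 353/ 1682450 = 0.00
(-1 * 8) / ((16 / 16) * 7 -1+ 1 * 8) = -4 / 7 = -0.57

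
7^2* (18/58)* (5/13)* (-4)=-8820/377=-23.40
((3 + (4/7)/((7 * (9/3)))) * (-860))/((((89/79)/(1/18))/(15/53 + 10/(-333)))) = -758380250/23349627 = -32.48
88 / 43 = 2.05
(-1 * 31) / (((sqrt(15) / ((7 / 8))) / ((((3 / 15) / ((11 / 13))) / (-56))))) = 403 * sqrt(15) / 52800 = 0.03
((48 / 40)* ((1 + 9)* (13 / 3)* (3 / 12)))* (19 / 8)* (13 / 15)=3211 / 120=26.76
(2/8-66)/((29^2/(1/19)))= -263/63916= -0.00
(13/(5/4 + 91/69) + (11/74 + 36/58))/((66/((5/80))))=8870407/1606718784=0.01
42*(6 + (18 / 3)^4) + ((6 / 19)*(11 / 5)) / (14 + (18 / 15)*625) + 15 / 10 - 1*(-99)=994064769 / 18145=54784.50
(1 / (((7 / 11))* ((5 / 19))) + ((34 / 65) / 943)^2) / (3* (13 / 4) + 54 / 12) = 628183310948 / 1499073732975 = 0.42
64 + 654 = 718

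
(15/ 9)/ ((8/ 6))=5/ 4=1.25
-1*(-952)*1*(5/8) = 595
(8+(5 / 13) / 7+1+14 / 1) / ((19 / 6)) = 12588 / 1729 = 7.28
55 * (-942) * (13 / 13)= -51810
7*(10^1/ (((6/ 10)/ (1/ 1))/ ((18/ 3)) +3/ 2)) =175/ 4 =43.75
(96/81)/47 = 32/1269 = 0.03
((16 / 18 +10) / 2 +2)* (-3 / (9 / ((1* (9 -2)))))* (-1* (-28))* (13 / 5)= -170716 / 135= -1264.56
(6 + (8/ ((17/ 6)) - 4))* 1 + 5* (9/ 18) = 249/ 34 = 7.32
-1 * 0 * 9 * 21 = 0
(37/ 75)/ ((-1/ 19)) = -703/ 75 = -9.37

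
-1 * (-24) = 24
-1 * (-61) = 61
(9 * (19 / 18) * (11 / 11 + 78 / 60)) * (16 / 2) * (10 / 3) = 1748 / 3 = 582.67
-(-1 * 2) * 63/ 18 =7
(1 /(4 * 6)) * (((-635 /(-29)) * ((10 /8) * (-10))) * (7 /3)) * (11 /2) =-146.36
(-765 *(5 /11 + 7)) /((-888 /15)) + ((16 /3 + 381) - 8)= 2318255 /4884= 474.66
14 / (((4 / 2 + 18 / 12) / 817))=3268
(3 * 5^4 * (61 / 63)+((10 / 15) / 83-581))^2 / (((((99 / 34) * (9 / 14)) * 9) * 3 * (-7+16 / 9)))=-314829032309648 / 54524733417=-5774.06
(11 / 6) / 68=11 / 408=0.03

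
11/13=0.85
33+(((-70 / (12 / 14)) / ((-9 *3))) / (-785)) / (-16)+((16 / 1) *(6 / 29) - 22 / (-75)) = 5399707637 / 147517200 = 36.60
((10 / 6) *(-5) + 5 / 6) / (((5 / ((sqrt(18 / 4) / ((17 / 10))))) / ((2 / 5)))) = -9 *sqrt(2) / 17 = -0.75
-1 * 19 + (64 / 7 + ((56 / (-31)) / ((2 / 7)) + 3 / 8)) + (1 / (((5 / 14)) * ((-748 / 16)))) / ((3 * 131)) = -10081960051 / 637901880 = -15.80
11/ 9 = 1.22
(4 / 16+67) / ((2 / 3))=807 / 8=100.88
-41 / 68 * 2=-1.21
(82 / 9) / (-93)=-82 / 837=-0.10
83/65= 1.28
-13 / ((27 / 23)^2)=-6877 / 729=-9.43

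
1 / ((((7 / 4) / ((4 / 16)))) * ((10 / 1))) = 1 / 70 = 0.01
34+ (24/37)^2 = 47122/1369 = 34.42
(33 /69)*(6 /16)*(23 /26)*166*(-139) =-3660.78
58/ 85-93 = -7847/ 85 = -92.32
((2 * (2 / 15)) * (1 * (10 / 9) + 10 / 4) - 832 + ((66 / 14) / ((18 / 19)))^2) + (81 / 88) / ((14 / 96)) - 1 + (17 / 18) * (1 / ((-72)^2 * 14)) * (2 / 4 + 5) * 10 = -80569052933 / 100590336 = -800.96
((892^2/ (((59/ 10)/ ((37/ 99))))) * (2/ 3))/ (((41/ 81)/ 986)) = 1741644842880/ 26609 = 65453224.21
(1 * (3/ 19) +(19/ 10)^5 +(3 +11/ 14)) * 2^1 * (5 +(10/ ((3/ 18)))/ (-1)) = -4199482837/ 1330000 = -3157.51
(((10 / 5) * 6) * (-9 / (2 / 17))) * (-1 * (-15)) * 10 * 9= -1239300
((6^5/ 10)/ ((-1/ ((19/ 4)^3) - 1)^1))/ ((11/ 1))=-70.04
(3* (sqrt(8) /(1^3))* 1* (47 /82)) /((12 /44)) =517* sqrt(2) /41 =17.83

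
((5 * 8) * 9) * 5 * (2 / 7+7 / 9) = 13400 / 7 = 1914.29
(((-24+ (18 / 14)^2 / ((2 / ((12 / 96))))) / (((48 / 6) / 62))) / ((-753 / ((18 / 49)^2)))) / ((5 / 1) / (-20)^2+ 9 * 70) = 78405975 / 1488336439499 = 0.00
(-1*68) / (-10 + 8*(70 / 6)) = -102 / 125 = -0.82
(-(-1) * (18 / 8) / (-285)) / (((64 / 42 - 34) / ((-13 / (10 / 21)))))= -17199 / 2591600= -0.01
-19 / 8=-2.38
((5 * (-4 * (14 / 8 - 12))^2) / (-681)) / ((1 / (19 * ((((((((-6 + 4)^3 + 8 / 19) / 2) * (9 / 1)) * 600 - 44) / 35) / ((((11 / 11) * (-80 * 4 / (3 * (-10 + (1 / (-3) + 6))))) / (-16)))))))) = -2128678877 / 23835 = -89308.95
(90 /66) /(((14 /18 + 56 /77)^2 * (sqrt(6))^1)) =4455 * sqrt(6) /44402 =0.25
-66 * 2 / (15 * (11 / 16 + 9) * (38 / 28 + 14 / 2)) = -9856 / 90675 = -0.11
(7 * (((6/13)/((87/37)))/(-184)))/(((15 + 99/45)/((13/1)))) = -1295/229448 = -0.01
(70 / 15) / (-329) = -2 / 141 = -0.01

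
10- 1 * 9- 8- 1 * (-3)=-4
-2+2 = 0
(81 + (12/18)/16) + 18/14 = 13831/168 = 82.33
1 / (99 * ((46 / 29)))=29 / 4554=0.01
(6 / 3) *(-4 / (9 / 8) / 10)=-32 / 45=-0.71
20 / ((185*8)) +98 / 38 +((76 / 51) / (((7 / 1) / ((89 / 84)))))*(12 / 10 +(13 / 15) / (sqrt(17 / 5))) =21983*sqrt(85) / 1911735 +50299367 / 17567970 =2.97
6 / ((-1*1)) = -6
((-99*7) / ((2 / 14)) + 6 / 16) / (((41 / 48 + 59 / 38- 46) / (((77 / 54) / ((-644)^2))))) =2703415 / 7066568208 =0.00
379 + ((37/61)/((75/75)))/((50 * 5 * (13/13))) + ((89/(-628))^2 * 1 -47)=332.02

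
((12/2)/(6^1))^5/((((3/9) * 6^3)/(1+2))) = 1/24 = 0.04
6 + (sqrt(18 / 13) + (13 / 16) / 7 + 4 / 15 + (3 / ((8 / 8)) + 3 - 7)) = 3 * sqrt(26) / 13 + 9043 / 1680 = 6.56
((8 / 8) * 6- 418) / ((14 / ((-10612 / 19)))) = 312296 / 19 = 16436.63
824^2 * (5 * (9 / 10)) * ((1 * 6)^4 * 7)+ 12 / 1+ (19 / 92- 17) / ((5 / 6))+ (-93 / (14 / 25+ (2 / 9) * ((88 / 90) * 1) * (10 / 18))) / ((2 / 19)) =15818291219312949 / 570676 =27718514917.94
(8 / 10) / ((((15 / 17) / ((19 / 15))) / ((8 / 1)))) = 10336 / 1125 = 9.19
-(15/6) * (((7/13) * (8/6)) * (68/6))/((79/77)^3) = -1086548540/57685563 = -18.84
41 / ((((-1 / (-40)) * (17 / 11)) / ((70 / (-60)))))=-63140 / 51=-1238.04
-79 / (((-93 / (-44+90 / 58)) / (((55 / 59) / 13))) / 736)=-3936639520 / 2068599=-1903.05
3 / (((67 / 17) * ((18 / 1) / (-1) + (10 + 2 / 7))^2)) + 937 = 61022021 / 65124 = 937.01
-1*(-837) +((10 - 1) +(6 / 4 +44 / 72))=7633 / 9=848.11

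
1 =1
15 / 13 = 1.15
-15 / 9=-5 / 3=-1.67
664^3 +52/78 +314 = 878265776/3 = 292755258.67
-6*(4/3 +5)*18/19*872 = -31392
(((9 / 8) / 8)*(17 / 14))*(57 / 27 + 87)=6817 / 448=15.22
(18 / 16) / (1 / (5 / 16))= 0.35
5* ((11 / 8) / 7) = 55 / 56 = 0.98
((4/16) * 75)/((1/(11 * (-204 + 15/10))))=-334125/8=-41765.62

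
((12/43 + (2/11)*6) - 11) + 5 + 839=394657/473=834.37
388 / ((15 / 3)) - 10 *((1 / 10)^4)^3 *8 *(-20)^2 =2424999999 / 31250000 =77.60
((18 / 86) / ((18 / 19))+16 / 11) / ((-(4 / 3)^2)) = -14265 / 15136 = -0.94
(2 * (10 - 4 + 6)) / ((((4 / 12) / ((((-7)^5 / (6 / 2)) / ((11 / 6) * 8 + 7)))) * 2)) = -605052 / 65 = -9308.49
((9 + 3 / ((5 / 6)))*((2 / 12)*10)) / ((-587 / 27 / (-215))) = 121905 / 587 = 207.67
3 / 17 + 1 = 20 / 17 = 1.18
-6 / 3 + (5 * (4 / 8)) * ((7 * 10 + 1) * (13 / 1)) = 4611 / 2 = 2305.50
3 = 3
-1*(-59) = 59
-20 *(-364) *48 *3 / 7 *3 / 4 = 112320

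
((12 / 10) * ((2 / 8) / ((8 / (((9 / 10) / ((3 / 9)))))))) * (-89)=-7209 / 800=-9.01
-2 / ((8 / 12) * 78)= -1 / 26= -0.04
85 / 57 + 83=4816 / 57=84.49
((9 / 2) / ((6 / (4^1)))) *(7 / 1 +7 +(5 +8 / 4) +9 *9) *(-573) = -175338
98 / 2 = 49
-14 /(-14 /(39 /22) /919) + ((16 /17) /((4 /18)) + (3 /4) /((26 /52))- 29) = 300298 /187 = 1605.87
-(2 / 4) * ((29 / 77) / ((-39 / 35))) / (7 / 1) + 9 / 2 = 13586 / 3003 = 4.52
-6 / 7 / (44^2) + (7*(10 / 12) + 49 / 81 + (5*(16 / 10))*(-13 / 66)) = 2668577 / 548856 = 4.86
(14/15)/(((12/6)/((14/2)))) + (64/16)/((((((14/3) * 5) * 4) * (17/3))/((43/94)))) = 1097389/335580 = 3.27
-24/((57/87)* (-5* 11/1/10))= 1392/209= 6.66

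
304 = 304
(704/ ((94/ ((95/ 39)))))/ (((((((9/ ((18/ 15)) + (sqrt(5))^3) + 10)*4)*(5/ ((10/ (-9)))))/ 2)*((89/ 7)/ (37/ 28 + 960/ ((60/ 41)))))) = -47869360/ 4730973 + 13676960*sqrt(5)/ 4730973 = -3.65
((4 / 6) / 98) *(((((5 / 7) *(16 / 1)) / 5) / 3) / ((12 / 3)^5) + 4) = 5377 / 197568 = 0.03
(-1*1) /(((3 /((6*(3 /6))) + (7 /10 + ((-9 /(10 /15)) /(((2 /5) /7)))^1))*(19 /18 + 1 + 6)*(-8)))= -9 /136039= -0.00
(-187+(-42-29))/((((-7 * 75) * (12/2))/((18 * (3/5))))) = 774/875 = 0.88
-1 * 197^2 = -38809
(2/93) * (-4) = -8/93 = -0.09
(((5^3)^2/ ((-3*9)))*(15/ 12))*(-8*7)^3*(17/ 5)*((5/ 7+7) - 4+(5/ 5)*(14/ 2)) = 41650000000/ 9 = 4627777777.78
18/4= 9/2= 4.50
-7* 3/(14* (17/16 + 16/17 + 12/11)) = -4488/9259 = -0.48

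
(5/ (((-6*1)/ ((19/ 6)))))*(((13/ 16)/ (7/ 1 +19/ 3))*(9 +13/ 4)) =-12103/ 6144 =-1.97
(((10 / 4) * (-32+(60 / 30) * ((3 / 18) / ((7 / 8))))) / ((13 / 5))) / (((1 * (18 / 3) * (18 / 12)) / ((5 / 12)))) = -10375 / 7371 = -1.41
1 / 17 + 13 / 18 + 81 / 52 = 18607 / 7956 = 2.34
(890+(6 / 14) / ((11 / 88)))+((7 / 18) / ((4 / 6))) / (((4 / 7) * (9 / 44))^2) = 6369409 / 6804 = 936.13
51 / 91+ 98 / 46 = 5632 / 2093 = 2.69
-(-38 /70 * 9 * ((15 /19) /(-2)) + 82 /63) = -407 /126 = -3.23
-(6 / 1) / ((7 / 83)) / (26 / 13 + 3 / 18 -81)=2988 / 3311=0.90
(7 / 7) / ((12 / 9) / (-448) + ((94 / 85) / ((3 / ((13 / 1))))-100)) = -9520 / 906407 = -0.01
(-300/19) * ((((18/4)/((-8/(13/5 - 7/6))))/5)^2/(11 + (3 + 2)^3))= -49923/16537600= -0.00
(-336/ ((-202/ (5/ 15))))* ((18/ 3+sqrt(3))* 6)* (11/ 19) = 3696* sqrt(3)/ 1919+22176/ 1919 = 14.89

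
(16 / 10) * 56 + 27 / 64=28807 / 320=90.02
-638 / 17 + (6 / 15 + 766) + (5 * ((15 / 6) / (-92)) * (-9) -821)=-1421779 / 15640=-90.91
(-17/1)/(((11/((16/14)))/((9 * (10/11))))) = -12240/847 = -14.45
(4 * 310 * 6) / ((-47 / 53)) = -394320 / 47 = -8389.79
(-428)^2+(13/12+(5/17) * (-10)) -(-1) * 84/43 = 1606890887/8772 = 183184.10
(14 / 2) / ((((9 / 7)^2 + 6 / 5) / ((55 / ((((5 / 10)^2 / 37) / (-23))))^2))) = 60113028206000 / 699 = 85998609736.77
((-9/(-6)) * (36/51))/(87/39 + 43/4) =104/1275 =0.08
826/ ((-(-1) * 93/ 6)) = 1652/ 31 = 53.29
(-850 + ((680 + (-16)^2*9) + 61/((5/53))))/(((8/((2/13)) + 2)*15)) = 13903/4050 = 3.43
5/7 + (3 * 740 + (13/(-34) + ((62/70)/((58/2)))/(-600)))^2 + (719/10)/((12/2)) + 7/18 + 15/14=176022724773795332243/35728203000000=4926716.43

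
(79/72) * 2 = 79/36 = 2.19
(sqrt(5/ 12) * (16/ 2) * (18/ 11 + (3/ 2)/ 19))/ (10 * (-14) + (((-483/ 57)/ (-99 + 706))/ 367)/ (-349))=-37162770118 * sqrt(15)/ 2274859106289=-0.06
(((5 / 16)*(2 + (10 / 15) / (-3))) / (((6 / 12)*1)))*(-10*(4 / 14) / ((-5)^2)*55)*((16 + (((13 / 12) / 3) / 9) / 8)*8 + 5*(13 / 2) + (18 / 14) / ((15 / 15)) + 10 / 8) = -40684160 / 35721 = -1138.94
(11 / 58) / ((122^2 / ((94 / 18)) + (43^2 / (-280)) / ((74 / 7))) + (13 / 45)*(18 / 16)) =765160 / 11497574059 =0.00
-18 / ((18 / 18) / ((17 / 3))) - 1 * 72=-174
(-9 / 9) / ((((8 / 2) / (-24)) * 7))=6 / 7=0.86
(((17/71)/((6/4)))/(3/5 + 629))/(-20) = -0.00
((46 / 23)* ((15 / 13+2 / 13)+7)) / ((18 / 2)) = 24 / 13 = 1.85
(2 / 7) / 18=1 / 63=0.02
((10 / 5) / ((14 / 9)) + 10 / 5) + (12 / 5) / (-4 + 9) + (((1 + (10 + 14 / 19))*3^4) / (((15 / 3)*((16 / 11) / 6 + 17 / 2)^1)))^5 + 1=16856505736760096827866115986126 / 3464137582562989304065625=4866003.54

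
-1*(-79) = 79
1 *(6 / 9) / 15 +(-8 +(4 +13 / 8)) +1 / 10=-803 / 360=-2.23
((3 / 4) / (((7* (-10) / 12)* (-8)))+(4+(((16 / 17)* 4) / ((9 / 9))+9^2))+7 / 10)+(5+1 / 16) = 225013 / 2380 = 94.54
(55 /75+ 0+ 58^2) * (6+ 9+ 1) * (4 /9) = 3230144 /135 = 23926.99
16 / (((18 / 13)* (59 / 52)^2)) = 281216 / 31329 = 8.98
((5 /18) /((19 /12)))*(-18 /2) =-30 /19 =-1.58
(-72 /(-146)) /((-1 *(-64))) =9 /1168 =0.01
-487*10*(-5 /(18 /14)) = 170450 /9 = 18938.89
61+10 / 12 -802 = -4441 / 6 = -740.17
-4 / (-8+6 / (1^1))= 2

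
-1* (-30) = 30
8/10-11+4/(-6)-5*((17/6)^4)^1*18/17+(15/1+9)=-118097/360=-328.05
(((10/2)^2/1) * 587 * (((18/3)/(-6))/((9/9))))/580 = -2935/116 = -25.30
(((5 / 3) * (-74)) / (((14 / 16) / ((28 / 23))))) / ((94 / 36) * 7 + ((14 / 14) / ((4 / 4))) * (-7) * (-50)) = -71040 / 152467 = -0.47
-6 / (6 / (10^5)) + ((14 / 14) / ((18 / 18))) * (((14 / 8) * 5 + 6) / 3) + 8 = -1199845 / 12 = -99987.08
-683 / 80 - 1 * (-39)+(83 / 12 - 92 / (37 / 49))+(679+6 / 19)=100364293 / 168720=594.86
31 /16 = 1.94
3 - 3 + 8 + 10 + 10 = 28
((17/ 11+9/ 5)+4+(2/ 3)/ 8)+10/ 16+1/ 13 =139523/ 17160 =8.13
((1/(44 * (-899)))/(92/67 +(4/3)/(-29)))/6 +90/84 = 158278091/147726656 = 1.07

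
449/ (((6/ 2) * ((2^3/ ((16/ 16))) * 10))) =449/ 240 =1.87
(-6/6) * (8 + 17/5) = -57/5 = -11.40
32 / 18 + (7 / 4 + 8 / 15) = 731 / 180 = 4.06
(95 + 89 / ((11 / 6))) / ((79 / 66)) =9474 / 79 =119.92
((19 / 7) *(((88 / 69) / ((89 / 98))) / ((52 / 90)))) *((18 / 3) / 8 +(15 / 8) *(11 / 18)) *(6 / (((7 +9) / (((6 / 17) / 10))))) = 92169 / 556784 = 0.17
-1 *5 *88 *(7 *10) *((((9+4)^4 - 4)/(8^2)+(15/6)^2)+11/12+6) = -169783075/12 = -14148589.58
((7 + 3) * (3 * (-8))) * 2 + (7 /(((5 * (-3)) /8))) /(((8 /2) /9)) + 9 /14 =-34143 /70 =-487.76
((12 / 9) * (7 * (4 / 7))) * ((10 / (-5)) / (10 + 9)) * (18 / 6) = -32 / 19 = -1.68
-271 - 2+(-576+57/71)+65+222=-39845/71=-561.20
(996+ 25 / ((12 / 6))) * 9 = 18153 / 2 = 9076.50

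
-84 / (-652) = 21 / 163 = 0.13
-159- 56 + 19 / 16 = -213.81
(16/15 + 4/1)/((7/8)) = 608/105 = 5.79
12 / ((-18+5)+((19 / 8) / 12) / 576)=-663552 / 718829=-0.92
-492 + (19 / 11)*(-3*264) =-1860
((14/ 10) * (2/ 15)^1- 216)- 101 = -23761/ 75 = -316.81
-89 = -89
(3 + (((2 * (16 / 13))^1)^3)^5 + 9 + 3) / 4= 37779699651352373070923 / 204743572056363028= 184522.03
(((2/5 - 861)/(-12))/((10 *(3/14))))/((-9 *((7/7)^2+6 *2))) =-2317/8100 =-0.29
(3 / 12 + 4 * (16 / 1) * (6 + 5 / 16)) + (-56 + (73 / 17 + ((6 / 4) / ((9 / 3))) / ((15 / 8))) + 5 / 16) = 1440743 / 4080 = 353.12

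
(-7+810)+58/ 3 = 2467/ 3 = 822.33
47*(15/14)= 705/14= 50.36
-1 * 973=-973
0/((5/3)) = 0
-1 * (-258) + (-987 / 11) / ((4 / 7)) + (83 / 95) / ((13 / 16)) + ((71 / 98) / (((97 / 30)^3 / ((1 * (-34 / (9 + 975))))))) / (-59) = 599916506918048431 / 5878503556345420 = 102.05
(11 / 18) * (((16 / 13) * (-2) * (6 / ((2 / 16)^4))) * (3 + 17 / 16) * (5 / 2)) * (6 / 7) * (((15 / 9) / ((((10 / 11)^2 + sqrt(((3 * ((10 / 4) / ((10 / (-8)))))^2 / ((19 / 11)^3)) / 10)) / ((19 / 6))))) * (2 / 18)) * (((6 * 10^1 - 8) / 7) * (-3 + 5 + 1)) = 1154531462656000000 / 5172320097 - 8513470231552000 * sqrt(2090) / 1724106699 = -2530233.49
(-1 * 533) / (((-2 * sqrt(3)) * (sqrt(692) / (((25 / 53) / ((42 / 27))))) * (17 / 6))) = 119925 * sqrt(519) / 4364444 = 0.63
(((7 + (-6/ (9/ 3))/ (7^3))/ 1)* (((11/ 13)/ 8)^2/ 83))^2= 84261897841/ 94815159951855616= 0.00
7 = 7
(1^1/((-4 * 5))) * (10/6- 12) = 0.52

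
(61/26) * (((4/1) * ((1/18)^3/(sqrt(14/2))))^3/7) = 61 * sqrt(7)/27640127367216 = 0.00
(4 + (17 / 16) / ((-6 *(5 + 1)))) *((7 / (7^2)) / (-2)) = -2287 / 8064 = -0.28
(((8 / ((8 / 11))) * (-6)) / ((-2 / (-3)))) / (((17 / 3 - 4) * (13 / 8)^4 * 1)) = -1216512 / 142805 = -8.52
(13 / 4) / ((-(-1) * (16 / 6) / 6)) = 117 / 16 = 7.31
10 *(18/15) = 12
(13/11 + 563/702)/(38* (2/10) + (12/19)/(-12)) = 1455305/5536674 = 0.26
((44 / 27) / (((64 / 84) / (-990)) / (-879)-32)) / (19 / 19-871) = 248171 / 4239663004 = 0.00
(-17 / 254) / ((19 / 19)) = -17 / 254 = -0.07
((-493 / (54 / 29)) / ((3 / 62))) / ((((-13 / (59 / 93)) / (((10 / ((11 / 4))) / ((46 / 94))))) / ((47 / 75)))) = 14906738456 / 11988405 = 1243.43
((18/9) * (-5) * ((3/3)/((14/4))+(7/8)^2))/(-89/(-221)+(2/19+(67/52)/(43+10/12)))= -866904545/44310224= -19.56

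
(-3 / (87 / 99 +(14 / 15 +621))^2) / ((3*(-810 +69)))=9075 / 2608428604912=0.00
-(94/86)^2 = -2209/1849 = -1.19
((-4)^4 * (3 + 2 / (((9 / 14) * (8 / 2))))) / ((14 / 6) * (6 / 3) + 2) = 2176 / 15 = 145.07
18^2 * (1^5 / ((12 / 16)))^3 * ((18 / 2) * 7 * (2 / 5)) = 96768 / 5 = 19353.60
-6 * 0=0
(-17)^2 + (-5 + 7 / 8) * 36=281 / 2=140.50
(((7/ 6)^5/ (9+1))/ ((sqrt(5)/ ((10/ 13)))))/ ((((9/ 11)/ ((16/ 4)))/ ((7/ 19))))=1294139 * sqrt(5)/ 21607560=0.13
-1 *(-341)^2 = -116281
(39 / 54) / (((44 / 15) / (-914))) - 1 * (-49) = -176.04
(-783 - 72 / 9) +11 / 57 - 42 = -47470 / 57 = -832.81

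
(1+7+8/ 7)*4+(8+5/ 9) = 2843/ 63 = 45.13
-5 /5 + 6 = 5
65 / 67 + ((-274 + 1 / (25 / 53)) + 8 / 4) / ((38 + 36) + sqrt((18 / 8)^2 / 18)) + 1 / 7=-5206504074 / 2054489675 + 80964 * sqrt(2) / 4380575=-2.51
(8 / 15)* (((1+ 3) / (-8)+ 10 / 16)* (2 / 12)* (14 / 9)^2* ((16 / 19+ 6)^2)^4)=1598832213160000000 / 12381017456889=129135.77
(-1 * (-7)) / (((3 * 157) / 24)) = 56 / 157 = 0.36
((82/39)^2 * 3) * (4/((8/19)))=63878/507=125.99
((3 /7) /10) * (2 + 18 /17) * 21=234 /85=2.75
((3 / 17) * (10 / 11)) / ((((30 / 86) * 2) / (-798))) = -34314 / 187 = -183.50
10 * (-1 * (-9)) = 90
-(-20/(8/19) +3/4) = 187/4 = 46.75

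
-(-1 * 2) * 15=30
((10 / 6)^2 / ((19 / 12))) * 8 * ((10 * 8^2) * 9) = 1536000 / 19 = 80842.11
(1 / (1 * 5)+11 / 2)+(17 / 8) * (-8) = -113 / 10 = -11.30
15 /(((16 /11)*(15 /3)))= 33 /16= 2.06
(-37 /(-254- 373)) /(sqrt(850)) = 37*sqrt(34) /106590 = 0.00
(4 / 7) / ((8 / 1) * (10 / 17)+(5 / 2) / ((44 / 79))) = 5984 / 96285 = 0.06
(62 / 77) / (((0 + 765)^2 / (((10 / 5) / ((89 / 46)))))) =5704 / 4010546925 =0.00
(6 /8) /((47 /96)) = 72 /47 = 1.53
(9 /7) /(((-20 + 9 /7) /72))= -648 /131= -4.95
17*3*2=102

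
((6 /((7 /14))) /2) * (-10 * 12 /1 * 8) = -5760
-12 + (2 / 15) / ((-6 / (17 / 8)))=-4337 / 360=-12.05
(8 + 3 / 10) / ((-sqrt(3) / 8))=-332 * sqrt(3) / 15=-38.34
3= 3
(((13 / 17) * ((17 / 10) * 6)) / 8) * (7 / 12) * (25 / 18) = 455 / 576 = 0.79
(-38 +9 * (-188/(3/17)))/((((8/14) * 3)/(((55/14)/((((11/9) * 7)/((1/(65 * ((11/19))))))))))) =-274341/4004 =-68.52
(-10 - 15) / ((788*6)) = -25 / 4728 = -0.01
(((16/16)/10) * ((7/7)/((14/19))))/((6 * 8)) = 19/6720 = 0.00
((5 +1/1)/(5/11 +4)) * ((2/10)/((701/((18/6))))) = 198/171745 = 0.00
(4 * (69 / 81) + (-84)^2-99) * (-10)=-1879310 / 27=-69604.07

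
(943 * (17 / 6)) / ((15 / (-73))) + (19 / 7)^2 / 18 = -9556847 / 735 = -13002.51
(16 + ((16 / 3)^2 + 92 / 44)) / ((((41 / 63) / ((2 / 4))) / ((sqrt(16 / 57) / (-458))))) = -32249 * sqrt(57) / 5886903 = -0.04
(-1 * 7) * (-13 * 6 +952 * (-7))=47194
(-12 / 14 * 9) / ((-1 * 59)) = 54 / 413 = 0.13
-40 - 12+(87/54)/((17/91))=-43.38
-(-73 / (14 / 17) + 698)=-8531 / 14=-609.36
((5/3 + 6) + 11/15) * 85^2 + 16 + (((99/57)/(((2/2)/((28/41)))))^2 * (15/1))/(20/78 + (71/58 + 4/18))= 85152055374814/1402409551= 60718.39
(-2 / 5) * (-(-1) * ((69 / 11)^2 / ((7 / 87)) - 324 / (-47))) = -39484314 / 199045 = -198.37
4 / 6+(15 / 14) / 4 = 0.93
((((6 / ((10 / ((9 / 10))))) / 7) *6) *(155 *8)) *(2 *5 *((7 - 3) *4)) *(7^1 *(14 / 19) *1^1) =8999424 / 19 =473653.89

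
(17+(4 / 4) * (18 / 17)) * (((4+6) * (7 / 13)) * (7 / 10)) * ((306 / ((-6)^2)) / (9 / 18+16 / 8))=15043 / 65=231.43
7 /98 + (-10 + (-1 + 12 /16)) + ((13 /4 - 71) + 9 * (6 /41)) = -43975 /574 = -76.61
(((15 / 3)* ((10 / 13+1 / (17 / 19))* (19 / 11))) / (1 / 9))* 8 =2852280 / 2431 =1173.29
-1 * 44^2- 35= -1971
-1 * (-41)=41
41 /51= 0.80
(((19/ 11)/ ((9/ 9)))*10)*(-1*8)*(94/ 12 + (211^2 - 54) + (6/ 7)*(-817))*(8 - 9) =1397283560/ 231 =6048846.58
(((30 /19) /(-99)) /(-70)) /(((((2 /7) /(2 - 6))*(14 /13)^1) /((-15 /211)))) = 0.00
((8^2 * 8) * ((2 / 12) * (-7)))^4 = 10312216477696 / 81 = 127311314539.46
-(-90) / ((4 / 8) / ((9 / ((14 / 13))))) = 10530 / 7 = 1504.29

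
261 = 261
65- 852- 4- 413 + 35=-1169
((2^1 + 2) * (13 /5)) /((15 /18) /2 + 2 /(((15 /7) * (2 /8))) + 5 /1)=208 /183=1.14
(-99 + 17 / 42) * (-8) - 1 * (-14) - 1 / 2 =33695 / 42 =802.26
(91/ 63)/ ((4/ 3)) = 13/ 12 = 1.08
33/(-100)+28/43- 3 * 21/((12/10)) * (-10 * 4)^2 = -361198619/4300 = -83999.68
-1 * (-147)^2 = -21609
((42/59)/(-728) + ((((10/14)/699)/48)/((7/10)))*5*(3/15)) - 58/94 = -18312354953/29633143176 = -0.62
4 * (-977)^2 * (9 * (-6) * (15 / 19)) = -3092673960 / 19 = -162772313.68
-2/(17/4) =-0.47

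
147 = 147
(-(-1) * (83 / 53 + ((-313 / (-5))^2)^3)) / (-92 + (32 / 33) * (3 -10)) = -411145786078664604 / 674921875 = -609175374.67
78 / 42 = 13 / 7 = 1.86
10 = 10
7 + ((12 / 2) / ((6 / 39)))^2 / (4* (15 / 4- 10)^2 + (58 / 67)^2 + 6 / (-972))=3810553237 / 228336583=16.69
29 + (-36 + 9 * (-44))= -403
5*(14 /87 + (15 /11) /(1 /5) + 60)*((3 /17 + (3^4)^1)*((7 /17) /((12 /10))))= 2579984750 /276573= 9328.40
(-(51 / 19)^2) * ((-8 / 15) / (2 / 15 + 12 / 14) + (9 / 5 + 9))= -1734867 / 23465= -73.93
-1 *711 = -711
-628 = -628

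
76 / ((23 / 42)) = 3192 / 23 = 138.78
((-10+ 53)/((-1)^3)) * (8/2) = -172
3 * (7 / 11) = 1.91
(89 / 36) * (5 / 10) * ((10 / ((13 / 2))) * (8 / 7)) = 1780 / 819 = 2.17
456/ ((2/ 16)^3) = 233472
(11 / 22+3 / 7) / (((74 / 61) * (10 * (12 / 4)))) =793 / 31080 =0.03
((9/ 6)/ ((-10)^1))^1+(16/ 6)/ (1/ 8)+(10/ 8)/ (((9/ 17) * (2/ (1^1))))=8051/ 360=22.36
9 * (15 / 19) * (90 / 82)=7.80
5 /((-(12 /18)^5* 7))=-1215 /224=-5.42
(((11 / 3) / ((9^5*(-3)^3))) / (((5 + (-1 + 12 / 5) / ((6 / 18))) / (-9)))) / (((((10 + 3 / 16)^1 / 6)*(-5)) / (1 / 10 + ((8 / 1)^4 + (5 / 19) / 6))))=-205462576 / 189275369355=-0.00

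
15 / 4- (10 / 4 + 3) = -7 / 4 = -1.75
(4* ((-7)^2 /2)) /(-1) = -98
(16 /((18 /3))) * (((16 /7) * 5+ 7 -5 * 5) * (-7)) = 368 /3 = 122.67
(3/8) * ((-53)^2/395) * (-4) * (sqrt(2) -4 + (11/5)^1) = 75843/3950 -8427 * sqrt(2)/790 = 4.12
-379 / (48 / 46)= -8717 / 24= -363.21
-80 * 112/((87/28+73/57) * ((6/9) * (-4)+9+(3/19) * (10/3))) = -815109120/2738173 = -297.68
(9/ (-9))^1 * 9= -9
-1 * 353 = -353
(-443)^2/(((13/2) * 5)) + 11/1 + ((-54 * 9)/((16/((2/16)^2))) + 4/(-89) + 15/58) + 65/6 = 1561584279283/257687040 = 6060.00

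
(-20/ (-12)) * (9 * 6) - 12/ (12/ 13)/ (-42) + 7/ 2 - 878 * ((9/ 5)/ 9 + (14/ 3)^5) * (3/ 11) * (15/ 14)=-1180435327/ 2079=-567789.96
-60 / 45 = -1.33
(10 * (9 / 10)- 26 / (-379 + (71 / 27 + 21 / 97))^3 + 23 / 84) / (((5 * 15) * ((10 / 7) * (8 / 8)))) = 744801594980166583673 / 8604896022744943707000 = 0.09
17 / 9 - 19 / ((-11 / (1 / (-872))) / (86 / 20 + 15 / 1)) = 1597637 / 863280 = 1.85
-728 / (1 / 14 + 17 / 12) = -61152 / 125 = -489.22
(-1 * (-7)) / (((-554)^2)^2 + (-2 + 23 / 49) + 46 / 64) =10976 / 147701571894535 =0.00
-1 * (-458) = 458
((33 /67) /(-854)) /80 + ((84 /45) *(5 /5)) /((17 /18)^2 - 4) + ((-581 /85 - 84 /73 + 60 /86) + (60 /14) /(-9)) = -6172834930172119 /737927376705120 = -8.37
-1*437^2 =-190969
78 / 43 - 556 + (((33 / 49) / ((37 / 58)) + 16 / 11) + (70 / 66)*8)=-1397438552 / 2572647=-543.19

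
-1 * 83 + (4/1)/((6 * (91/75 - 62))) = -378447/4559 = -83.01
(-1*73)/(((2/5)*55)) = -73/22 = -3.32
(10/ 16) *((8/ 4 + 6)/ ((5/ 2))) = 2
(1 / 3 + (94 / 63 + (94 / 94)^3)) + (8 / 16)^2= 775 / 252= 3.08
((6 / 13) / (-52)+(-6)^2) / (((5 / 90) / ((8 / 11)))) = 875880 / 1859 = 471.16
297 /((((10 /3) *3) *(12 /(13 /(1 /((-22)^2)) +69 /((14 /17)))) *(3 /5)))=2945613 /112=26300.12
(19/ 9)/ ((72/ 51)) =323/ 216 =1.50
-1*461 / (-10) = 461 / 10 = 46.10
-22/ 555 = -0.04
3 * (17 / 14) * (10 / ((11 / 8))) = 26.49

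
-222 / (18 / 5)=-185 / 3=-61.67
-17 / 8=-2.12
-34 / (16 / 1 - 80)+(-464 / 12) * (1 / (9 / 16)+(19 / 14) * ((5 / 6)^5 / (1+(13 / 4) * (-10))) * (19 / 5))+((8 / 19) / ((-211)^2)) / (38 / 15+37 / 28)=-65.67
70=70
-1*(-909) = 909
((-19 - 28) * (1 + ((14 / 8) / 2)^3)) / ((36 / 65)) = -290225 / 2048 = -141.71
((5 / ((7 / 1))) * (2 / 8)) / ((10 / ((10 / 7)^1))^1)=5 / 196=0.03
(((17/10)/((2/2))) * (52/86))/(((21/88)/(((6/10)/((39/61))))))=91256/22575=4.04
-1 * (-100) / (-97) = -100 / 97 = -1.03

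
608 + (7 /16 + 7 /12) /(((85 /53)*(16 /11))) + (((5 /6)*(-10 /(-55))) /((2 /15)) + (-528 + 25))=76528637 /718080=106.57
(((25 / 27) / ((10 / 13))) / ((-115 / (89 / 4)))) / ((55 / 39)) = -15041 / 91080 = -0.17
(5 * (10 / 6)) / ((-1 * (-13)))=25 / 39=0.64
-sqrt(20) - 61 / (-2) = 61 / 2 - 2 * sqrt(5) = 26.03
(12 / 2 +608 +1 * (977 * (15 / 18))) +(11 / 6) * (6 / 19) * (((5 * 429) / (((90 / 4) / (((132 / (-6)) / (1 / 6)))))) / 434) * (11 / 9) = 104467297 / 74214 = 1407.65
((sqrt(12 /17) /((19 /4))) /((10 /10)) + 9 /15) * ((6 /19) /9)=16 * sqrt(51) /18411 + 2 /95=0.03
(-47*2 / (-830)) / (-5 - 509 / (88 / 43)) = -4136 / 9265705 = -0.00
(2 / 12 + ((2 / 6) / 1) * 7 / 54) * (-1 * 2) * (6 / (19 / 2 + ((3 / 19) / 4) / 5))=-25840 / 97551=-0.26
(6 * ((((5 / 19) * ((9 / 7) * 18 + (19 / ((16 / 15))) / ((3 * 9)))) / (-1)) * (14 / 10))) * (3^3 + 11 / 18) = -11924521 / 8208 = -1452.79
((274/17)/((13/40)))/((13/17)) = 10960/169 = 64.85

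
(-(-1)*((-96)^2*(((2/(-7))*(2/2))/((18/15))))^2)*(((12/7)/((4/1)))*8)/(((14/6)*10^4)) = 42467328/60025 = 707.49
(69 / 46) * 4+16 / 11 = 82 / 11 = 7.45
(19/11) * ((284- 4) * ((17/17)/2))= 2660/11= 241.82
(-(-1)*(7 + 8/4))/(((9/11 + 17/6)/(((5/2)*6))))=8910/241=36.97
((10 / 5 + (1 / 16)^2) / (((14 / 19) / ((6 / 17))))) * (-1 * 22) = -321651 / 15232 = -21.12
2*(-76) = -152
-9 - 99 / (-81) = -70 / 9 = -7.78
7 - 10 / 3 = 11 / 3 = 3.67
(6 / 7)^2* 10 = 360 / 49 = 7.35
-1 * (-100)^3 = 1000000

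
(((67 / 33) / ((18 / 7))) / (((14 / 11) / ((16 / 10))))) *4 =536 / 135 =3.97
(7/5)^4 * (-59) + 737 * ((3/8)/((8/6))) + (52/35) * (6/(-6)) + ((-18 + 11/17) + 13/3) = -241892291/7140000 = -33.88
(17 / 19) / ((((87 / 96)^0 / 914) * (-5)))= -15538 / 95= -163.56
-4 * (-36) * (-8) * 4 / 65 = -4608 / 65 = -70.89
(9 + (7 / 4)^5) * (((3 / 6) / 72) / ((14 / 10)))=130115 / 1032192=0.13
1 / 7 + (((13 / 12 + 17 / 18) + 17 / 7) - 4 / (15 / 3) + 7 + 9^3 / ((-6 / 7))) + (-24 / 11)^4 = -15072476983 / 18447660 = -817.04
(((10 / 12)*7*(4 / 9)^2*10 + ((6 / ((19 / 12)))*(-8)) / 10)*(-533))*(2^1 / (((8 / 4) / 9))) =-104476528 / 2565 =-40731.59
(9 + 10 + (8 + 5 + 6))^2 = 1444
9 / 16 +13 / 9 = 2.01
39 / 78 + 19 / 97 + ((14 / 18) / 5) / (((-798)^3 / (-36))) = 3062629286 / 4401111645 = 0.70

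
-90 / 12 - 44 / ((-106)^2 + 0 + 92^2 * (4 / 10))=-274265 / 36554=-7.50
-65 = -65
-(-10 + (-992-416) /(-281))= 4.99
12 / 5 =2.40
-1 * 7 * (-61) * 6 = 2562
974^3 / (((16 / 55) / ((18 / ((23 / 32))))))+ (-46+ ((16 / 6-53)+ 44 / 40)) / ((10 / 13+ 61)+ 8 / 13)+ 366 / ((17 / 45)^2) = 12864177580994994673 / 161721510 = 79545247759.53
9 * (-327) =-2943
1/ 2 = 0.50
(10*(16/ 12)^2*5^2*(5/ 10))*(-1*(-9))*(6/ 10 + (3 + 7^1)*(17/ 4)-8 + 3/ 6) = 71200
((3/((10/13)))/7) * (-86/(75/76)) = -42484/875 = -48.55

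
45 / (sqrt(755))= 9 * sqrt(755) / 151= 1.64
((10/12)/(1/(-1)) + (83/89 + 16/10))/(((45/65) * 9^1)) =58981/216270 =0.27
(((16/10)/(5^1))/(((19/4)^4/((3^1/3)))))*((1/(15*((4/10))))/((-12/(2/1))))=-0.00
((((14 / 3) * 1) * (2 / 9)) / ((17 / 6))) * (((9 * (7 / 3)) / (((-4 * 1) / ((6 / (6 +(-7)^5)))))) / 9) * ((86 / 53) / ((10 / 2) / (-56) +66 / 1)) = 0.00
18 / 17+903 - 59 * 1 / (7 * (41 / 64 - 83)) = 567134185 / 627249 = 904.16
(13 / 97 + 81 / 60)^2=8288641 / 3763600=2.20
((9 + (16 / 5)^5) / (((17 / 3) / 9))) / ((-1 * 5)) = -29070927 / 265625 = -109.44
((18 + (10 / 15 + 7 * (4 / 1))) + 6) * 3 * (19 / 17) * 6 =1059.53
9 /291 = 0.03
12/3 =4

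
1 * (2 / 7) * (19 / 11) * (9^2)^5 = 132497807238 / 77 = 1720750743.35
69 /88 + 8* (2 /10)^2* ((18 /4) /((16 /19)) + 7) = 2083 /440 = 4.73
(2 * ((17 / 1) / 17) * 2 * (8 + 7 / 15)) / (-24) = -127 / 90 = -1.41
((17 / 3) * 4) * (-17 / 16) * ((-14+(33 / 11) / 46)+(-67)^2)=-59491517 / 552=-107774.49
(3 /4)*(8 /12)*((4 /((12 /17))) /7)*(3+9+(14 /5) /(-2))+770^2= 124509901 /210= 592904.29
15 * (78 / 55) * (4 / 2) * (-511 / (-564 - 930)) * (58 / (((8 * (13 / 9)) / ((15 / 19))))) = 2000565 / 34694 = 57.66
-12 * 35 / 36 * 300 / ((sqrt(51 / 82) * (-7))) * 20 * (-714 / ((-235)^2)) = -163.94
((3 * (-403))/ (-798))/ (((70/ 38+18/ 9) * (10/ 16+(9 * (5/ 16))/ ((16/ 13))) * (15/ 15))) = 51584/ 380695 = 0.14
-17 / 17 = -1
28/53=0.53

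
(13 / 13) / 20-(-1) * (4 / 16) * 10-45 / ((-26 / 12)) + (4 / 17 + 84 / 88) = 1191631 / 48620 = 24.51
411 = 411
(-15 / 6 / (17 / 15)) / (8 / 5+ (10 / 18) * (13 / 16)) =-27000 / 25109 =-1.08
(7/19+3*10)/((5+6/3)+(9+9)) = 1.21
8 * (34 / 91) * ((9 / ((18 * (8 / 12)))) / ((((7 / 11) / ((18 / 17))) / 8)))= 19008 / 637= 29.84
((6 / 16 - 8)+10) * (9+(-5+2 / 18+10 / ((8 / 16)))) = 57.26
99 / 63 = 11 / 7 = 1.57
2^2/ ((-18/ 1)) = -2/ 9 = -0.22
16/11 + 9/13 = 307/143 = 2.15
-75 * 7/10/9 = -35/6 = -5.83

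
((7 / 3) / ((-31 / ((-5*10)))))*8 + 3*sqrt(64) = 5032 / 93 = 54.11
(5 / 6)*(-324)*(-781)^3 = 128622476070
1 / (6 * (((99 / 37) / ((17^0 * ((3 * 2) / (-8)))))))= -37 / 792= -0.05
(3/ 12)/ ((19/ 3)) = 3/ 76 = 0.04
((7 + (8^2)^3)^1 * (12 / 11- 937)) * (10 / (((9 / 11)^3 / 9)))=-3265601899450 / 81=-40316072832.72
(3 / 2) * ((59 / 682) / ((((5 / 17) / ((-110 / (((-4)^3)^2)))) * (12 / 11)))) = -11033 / 1015808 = -0.01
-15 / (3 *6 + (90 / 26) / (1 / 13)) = -5 / 21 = -0.24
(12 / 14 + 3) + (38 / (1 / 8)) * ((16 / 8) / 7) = 635 / 7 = 90.71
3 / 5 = 0.60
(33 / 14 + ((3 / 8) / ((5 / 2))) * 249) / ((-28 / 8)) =-11.34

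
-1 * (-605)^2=-366025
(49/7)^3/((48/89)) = 30527/48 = 635.98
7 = 7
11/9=1.22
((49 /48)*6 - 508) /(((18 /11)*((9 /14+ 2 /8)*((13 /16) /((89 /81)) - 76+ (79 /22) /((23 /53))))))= 5568994508 /1085990355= 5.13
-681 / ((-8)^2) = -681 / 64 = -10.64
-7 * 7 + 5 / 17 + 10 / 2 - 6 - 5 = -930 / 17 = -54.71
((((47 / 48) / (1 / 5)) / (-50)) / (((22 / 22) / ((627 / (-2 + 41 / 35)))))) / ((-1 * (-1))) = 68761 / 928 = 74.10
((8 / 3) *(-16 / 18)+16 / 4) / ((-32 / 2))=-11 / 108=-0.10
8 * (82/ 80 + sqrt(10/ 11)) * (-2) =-82/ 5-16 * sqrt(110)/ 11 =-31.66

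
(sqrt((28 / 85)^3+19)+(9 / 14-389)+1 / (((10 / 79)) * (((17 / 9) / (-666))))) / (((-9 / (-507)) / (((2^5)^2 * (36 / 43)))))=-153067204.76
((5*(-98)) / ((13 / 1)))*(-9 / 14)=315 / 13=24.23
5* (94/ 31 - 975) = -150655/ 31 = -4859.84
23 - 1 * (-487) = 510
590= 590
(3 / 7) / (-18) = -1 / 42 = -0.02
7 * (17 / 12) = 119 / 12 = 9.92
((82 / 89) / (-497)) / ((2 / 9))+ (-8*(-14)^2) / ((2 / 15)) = -520180449 / 44233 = -11760.01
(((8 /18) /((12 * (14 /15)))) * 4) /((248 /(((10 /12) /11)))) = 25 /515592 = 0.00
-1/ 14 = -0.07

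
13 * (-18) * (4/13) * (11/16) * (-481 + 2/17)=809325/34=23803.68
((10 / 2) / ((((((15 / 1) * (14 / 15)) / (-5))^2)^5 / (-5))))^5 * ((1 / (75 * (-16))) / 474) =34694469519536141888238489627838134765625 / 46070334228711897698222138226107869424707519100238776607178752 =0.00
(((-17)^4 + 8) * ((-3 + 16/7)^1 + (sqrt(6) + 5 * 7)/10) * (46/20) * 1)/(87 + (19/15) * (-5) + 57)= 5763501 * sqrt(6)/41300 + 224776539/57820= 4229.35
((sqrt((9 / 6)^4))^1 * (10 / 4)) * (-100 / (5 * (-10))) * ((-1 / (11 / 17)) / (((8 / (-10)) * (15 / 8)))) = 255 / 22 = 11.59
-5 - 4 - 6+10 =-5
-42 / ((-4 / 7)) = 147 / 2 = 73.50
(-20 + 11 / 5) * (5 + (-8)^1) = 53.40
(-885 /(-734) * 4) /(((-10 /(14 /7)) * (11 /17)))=-6018 /4037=-1.49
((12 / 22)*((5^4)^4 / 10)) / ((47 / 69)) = 6317138671875 / 517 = 12218836889.51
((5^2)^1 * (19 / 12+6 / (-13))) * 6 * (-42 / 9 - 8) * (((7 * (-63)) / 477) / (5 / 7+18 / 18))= 28511875 / 24804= 1149.49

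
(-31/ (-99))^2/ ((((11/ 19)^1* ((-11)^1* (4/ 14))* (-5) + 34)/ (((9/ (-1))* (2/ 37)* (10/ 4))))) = -0.00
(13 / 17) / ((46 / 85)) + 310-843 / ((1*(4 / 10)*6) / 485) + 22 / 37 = -170044.24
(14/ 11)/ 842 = 7/ 4631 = 0.00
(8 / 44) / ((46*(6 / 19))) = 19 / 1518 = 0.01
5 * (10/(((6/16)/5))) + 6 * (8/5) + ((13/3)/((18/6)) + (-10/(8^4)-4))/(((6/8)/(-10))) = 24550501/34560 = 710.37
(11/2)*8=44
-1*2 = -2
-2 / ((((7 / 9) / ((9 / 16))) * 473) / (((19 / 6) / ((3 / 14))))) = -171 / 3784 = -0.05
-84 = -84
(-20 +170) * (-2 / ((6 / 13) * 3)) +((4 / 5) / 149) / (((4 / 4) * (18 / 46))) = -1452658 / 6705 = -216.65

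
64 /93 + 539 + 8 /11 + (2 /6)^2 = 1658876 /3069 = 540.53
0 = 0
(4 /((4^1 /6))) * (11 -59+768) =4320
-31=-31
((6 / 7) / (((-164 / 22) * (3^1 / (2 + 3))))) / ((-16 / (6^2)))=495 / 1148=0.43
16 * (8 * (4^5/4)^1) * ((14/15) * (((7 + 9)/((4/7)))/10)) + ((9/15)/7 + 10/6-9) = 44953891/525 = 85626.46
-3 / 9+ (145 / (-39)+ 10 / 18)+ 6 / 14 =-2512 / 819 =-3.07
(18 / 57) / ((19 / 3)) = 18 / 361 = 0.05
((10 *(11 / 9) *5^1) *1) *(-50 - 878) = -510400 / 9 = -56711.11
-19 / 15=-1.27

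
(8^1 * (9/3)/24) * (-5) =-5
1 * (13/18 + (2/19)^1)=283/342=0.83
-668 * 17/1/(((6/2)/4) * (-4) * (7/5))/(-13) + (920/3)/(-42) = -215.29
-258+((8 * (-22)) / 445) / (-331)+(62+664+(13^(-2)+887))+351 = 1706.01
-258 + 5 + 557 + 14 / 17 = 5182 / 17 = 304.82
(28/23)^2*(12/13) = 9408/6877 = 1.37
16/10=8/5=1.60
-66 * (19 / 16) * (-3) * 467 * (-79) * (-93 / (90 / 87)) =62386763967 / 80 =779834549.59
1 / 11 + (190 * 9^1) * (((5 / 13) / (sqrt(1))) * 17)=1598863 / 143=11180.86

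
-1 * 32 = -32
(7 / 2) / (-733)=-7 / 1466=-0.00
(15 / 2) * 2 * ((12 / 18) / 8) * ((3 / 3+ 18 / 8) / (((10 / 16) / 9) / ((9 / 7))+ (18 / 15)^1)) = 26325 / 8126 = 3.24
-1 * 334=-334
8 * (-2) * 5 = -80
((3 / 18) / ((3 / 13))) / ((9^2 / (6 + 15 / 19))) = 559 / 9234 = 0.06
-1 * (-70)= 70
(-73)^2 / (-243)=-5329 / 243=-21.93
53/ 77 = 0.69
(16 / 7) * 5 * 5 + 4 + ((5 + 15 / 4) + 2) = 2013 / 28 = 71.89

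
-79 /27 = -2.93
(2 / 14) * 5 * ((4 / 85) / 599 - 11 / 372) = -558577 / 26516532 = -0.02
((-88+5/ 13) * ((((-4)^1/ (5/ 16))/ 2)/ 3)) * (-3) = -36448/ 65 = -560.74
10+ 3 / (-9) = 29 / 3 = 9.67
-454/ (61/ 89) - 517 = -71943/ 61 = -1179.39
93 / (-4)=-23.25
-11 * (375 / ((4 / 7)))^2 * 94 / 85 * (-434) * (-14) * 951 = -1029241869665625 / 34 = -30271819696047.79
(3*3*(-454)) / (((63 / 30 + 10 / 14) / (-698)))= 199641960 / 197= 1013410.96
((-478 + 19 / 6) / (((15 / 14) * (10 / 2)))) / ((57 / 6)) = -39886 / 4275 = -9.33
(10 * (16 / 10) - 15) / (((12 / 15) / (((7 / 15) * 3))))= 7 / 4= 1.75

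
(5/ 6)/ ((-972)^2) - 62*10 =-3514596475/ 5668704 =-620.00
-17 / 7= -2.43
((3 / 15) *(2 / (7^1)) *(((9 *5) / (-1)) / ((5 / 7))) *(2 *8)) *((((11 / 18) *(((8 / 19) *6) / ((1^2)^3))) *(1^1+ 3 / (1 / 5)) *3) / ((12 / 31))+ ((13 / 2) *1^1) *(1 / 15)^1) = -5249616 / 475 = -11051.82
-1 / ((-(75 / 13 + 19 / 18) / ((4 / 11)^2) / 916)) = 3429504 / 193237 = 17.75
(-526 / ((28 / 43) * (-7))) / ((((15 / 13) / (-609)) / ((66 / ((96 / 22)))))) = -515882653 / 560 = -921219.02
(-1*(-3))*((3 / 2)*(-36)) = -162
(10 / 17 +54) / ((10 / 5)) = 464 / 17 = 27.29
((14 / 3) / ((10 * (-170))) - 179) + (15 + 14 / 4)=-204641 / 1275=-160.50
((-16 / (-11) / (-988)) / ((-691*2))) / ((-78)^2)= 0.00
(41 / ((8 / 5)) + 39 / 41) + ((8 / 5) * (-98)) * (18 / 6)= -727871 / 1640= -443.82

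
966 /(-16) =-483 /8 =-60.38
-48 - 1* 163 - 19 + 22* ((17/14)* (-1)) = -1797/7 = -256.71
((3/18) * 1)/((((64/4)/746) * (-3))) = -373/144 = -2.59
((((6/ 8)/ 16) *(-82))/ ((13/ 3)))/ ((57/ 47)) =-5781/ 7904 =-0.73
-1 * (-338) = 338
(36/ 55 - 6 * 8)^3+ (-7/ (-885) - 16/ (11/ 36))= -3126874132003/ 29448375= -106181.55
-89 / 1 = -89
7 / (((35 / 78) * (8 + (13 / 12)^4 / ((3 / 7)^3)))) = 43670016 / 71376995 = 0.61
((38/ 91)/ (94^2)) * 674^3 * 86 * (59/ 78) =7379446051436/ 7839741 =941286.97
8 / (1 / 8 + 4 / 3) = 192 / 35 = 5.49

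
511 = 511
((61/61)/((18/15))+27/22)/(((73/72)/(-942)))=-1537344/803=-1914.50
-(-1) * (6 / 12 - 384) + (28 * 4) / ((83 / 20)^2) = -5194263 / 13778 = -377.00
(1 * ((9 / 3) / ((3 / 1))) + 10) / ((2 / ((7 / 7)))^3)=11 / 8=1.38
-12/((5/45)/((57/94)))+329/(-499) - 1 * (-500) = 10175115/23453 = 433.85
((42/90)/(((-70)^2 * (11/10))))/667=1/7703850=0.00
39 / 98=0.40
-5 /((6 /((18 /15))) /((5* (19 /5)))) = -19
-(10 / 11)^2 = -100 / 121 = -0.83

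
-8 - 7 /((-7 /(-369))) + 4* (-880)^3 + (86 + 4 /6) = -8177664871 /3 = -2725888290.33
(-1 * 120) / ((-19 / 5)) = 600 / 19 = 31.58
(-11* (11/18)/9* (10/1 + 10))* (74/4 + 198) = -261965/81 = -3234.14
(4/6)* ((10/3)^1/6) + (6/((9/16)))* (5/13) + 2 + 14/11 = 29906/3861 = 7.75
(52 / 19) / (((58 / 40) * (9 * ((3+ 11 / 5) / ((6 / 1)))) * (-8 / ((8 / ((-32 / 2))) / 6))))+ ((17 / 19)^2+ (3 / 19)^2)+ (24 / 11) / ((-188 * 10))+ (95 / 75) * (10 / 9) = 3265064167 / 1461367710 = 2.23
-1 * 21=-21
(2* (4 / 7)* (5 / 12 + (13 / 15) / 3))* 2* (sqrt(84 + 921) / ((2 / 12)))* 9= 3048* sqrt(1005) / 35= 2760.77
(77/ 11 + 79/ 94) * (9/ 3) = 2211/ 94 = 23.52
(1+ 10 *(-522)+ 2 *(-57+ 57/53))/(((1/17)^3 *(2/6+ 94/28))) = -11659993422/1643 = -7096770.19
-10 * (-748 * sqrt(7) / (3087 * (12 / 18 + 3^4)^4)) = 13464 * sqrt(7) / 247165842875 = 0.00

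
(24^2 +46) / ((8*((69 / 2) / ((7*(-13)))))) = -28301 / 138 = -205.08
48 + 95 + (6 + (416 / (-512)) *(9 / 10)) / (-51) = 388679 / 2720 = 142.90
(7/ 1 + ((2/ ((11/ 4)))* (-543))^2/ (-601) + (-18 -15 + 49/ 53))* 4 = -4387096068/ 3854213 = -1138.26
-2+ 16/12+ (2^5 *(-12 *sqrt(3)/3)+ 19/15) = 3/5 - 128 *sqrt(3) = -221.10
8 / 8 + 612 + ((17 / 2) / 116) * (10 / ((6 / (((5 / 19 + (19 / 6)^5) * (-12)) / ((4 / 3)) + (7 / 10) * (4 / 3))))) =3002951219 / 11425536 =262.83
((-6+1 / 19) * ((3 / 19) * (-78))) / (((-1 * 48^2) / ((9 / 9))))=-1469 / 46208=-0.03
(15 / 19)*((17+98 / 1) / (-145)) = -0.63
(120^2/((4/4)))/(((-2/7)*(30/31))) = -52080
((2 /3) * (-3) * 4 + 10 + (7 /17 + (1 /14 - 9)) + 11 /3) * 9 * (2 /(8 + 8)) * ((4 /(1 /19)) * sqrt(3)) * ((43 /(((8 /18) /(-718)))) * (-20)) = -80577666675 * sqrt(3) /238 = -586405935.45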